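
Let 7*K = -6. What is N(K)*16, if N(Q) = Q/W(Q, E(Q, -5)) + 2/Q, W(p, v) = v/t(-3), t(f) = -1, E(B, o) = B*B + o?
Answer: -25424/627 ≈ -40.549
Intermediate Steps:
K = -6/7 (K = (1/7)*(-6) = -6/7 ≈ -0.85714)
E(B, o) = o + B**2 (E(B, o) = B**2 + o = o + B**2)
W(p, v) = -v (W(p, v) = v/(-1) = v*(-1) = -v)
N(Q) = 2/Q + Q/(5 - Q**2) (N(Q) = Q/((-(-5 + Q**2))) + 2/Q = Q/(5 - Q**2) + 2/Q = 2/Q + Q/(5 - Q**2))
N(K)*16 = ((10 - (-6/7)**2)/((-6/7)*(5 - (-6/7)**2)))*16 = -7*(10 - 1*36/49)/(6*(5 - 1*36/49))*16 = -7*(10 - 36/49)/(6*(5 - 36/49))*16 = -7/6*454/49/209/49*16 = -7/6*49/209*454/49*16 = -1589/627*16 = -25424/627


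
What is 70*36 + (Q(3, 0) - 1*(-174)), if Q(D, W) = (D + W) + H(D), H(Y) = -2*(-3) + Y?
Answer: 2706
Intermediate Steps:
H(Y) = 6 + Y
Q(D, W) = 6 + W + 2*D (Q(D, W) = (D + W) + (6 + D) = 6 + W + 2*D)
70*36 + (Q(3, 0) - 1*(-174)) = 70*36 + ((6 + 0 + 2*3) - 1*(-174)) = 2520 + ((6 + 0 + 6) + 174) = 2520 + (12 + 174) = 2520 + 186 = 2706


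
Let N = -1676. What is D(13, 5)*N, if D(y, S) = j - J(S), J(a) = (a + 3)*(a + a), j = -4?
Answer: 140784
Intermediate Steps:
J(a) = 2*a*(3 + a) (J(a) = (3 + a)*(2*a) = 2*a*(3 + a))
D(y, S) = -4 - 2*S*(3 + S)
D(13, 5)*N = (-4 - 2*5*(3 + 5))*(-1676) = (-4 - 2*5*8)*(-1676) = (-4 - 80)*(-1676) = -84*(-1676) = 140784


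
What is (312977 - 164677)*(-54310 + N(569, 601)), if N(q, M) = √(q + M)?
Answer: -8054173000 + 444900*√130 ≈ -8.0491e+9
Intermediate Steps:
N(q, M) = √(M + q)
(312977 - 164677)*(-54310 + N(569, 601)) = (312977 - 164677)*(-54310 + √(601 + 569)) = 148300*(-54310 + √1170) = 148300*(-54310 + 3*√130) = -8054173000 + 444900*√130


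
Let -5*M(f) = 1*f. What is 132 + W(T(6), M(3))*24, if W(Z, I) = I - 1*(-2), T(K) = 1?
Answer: 828/5 ≈ 165.60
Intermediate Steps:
M(f) = -f/5
W(Z, I) = 2 + I (W(Z, I) = I + 2 = 2 + I)
132 + W(T(6), M(3))*24 = 132 + (2 - ⅕*3)*24 = 132 + (2 - ⅗)*24 = 132 + (7/5)*24 = 132 + 168/5 = 828/5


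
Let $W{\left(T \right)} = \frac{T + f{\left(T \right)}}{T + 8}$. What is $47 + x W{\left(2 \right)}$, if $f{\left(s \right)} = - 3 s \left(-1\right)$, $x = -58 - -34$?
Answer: $\frac{139}{5} \approx 27.8$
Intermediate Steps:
$x = -24$ ($x = -58 + 34 = -24$)
$f{\left(s \right)} = 3 s$
$W{\left(T \right)} = \frac{4 T}{8 + T}$ ($W{\left(T \right)} = \frac{T + 3 T}{T + 8} = \frac{4 T}{8 + T}$)
$47 + x W{\left(2 \right)} = 47 - 24 \cdot 4 \cdot 2 \frac{1}{8 + 2} = 47 - 24 \cdot 4 \cdot 2 \cdot \frac{1}{10} = 47 - \frac{96}{5} = \frac{139}{5}$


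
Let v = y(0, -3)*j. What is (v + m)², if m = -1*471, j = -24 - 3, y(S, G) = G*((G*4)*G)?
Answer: 5978025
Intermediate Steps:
y(S, G) = 4*G³ (y(S, G) = G*((4*G)*G) = G*(4*G²) = 4*G³)
j = -27
m = -471
v = 2916 (v = (4*(-3)³)*(-27) = (4*(-27))*(-27) = -108*(-27) = 2916)
(v + m)² = (2916 - 471)² = 2445² = 5978025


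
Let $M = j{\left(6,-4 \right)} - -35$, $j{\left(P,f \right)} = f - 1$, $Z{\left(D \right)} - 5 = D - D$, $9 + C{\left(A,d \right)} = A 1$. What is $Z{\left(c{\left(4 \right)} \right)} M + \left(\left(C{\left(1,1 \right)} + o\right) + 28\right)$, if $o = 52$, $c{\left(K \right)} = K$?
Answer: $222$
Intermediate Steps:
$C{\left(A,d \right)} = -9 + A$ ($C{\left(A,d \right)} = -9 + A 1 = -9 + A$)
$Z{\left(D \right)} = 5$ ($Z{\left(D \right)} = 5 + \left(D - D\right) = 5 + 0 = 5$)
$j{\left(P,f \right)} = -1 + f$
$M = 30$ ($M = \left(-1 - 4\right) - -35 = -5 + 35 = 30$)
$Z{\left(c{\left(4 \right)} \right)} M + \left(\left(C{\left(1,1 \right)} + o\right) + 28\right) = 5 \cdot 30 + \left(\left(\left(-9 + 1\right) + 52\right) + 28\right) = 150 + \left(\left(-8 + 52\right) + 28\right) = 150 + \left(44 + 28\right) = 150 + 72 = 222$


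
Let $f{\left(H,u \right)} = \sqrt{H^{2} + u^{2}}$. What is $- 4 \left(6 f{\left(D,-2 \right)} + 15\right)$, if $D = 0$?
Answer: $-108$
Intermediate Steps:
$- 4 \left(6 f{\left(D,-2 \right)} + 15\right) = - 4 \left(6 \sqrt{0^{2} + \left(-2\right)^{2}} + 15\right) = - 4 \left(6 \sqrt{0 + 4} + 15\right) = - 4 \left(6 \sqrt{4} + 15\right) = - 4 \left(6 \cdot 2 + 15\right) = - 4 \left(12 + 15\right) = \left(-4\right) 27 = -108$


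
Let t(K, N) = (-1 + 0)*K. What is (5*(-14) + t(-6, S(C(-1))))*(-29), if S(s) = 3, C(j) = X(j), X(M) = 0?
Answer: 1856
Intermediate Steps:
C(j) = 0
t(K, N) = -K
(5*(-14) + t(-6, S(C(-1))))*(-29) = (5*(-14) - 1*(-6))*(-29) = (-70 + 6)*(-29) = -64*(-29) = 1856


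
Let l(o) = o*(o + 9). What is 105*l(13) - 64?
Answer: 29966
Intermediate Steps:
l(o) = o*(9 + o)
105*l(13) - 64 = 105*(13*(9 + 13)) - 64 = 105*(13*22) - 64 = 105*286 - 64 = 30030 - 64 = 29966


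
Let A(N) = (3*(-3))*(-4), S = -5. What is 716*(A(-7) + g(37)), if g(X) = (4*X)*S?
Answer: -504064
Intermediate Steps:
g(X) = -20*X (g(X) = (4*X)*(-5) = -20*X)
A(N) = 36 (A(N) = -9*(-4) = 36)
716*(A(-7) + g(37)) = 716*(36 - 20*37) = 716*(36 - 740) = 716*(-704) = -504064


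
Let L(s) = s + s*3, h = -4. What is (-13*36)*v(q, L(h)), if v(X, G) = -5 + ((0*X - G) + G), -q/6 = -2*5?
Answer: 2340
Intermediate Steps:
L(s) = 4*s (L(s) = s + 3*s = 4*s)
q = 60 (q = -(-12)*5 = -6*(-10) = 60)
v(X, G) = -5 (v(X, G) = -5 + ((0 - G) + G) = -5 + (-G + G) = -5 + 0 = -5)
(-13*36)*v(q, L(h)) = -13*36*(-5) = -468*(-5) = 2340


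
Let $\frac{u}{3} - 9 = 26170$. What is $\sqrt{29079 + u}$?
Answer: $4 \sqrt{6726} \approx 328.05$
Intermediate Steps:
$u = 78537$ ($u = 27 + 3 \cdot 26170 = 27 + 78510 = 78537$)
$\sqrt{29079 + u} = \sqrt{29079 + 78537} = \sqrt{107616} = 4 \sqrt{6726}$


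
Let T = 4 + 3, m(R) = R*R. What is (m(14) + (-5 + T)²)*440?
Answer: 88000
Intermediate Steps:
m(R) = R²
T = 7
(m(14) + (-5 + T)²)*440 = (14² + (-5 + 7)²)*440 = (196 + 2²)*440 = (196 + 4)*440 = 200*440 = 88000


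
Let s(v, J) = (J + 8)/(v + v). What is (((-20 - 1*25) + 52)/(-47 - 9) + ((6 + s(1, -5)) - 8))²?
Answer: 25/64 ≈ 0.39063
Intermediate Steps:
s(v, J) = (8 + J)/(2*v) (s(v, J) = (8 + J)/((2*v)) = (8 + J)*(1/(2*v)) = (8 + J)/(2*v))
(((-20 - 1*25) + 52)/(-47 - 9) + ((6 + s(1, -5)) - 8))² = (((-20 - 1*25) + 52)/(-47 - 9) + ((6 + (½)*(8 - 5)/1) - 8))² = (((-20 - 25) + 52)/(-56) + ((6 + (½)*1*3) - 8))² = ((-45 + 52)*(-1/56) + ((6 + 3/2) - 8))² = (7*(-1/56) + (15/2 - 8))² = (-⅛ - ½)² = (-5/8)² = 25/64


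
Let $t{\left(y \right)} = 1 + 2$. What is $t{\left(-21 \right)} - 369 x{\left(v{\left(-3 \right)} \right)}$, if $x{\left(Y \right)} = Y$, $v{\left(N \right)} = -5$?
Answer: $1848$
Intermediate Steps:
$t{\left(y \right)} = 3$
$t{\left(-21 \right)} - 369 x{\left(v{\left(-3 \right)} \right)} = 3 - -1845 = 3 + 1845 = 1848$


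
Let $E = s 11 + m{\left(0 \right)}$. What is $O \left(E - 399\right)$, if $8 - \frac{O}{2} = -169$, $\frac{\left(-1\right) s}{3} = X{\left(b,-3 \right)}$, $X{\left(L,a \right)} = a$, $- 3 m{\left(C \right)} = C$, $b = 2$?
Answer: $-106200$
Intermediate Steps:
$m{\left(C \right)} = - \frac{C}{3}$
$s = 9$ ($s = \left(-3\right) \left(-3\right) = 9$)
$O = 354$ ($O = 16 - -338 = 16 + 338 = 354$)
$E = 99$ ($E = 9 \cdot 11 - 0 = 99 + 0 = 99$)
$O \left(E - 399\right) = 354 \left(99 - 399\right) = 354 \left(-300\right) = -106200$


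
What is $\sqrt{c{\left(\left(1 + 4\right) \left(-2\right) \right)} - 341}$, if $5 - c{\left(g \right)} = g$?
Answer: $i \sqrt{326} \approx 18.055 i$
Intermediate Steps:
$c{\left(g \right)} = 5 - g$
$\sqrt{c{\left(\left(1 + 4\right) \left(-2\right) \right)} - 341} = \sqrt{\left(5 - \left(1 + 4\right) \left(-2\right)\right) - 341} = \sqrt{\left(5 - 5 \left(-2\right)\right) - 341} = \sqrt{\left(5 - -10\right) - 341} = \sqrt{\left(5 + 10\right) - 341} = \sqrt{15 - 341} = \sqrt{-326} = i \sqrt{326}$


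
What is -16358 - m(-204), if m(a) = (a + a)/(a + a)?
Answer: -16359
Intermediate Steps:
m(a) = 1 (m(a) = (2*a)/((2*a)) = (2*a)*(1/(2*a)) = 1)
-16358 - m(-204) = -16358 - 1*1 = -16358 - 1 = -16359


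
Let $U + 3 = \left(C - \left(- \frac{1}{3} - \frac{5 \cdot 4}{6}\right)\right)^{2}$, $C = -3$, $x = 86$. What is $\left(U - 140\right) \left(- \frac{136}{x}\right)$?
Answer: $\frac{87244}{387} \approx 225.44$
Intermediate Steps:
$U = - \frac{23}{9}$ ($U = -3 + \left(-3 - \left(- \frac{1}{3} - \frac{5 \cdot 4}{6}\right)\right)^{2} = -3 + \left(-3 + \left(\left(-1\right) \left(- \frac{1}{3}\right) + 20 \cdot \frac{1}{6}\right)\right)^{2} = -3 + \left(-3 + \left(\frac{1}{3} + \frac{10}{3}\right)\right)^{2} = -3 + \left(-3 + \frac{11}{3}\right)^{2} = -3 + \left(\frac{2}{3}\right)^{2} = -3 + \frac{4}{9} = - \frac{23}{9} \approx -2.5556$)
$\left(U - 140\right) \left(- \frac{136}{x}\right) = \left(- \frac{23}{9} - 140\right) \left(- \frac{136}{86}\right) = - \frac{1283 \left(\left(-136\right) \frac{1}{86}\right)}{9} = \left(- \frac{1283}{9}\right) \left(- \frac{68}{43}\right) = \frac{87244}{387}$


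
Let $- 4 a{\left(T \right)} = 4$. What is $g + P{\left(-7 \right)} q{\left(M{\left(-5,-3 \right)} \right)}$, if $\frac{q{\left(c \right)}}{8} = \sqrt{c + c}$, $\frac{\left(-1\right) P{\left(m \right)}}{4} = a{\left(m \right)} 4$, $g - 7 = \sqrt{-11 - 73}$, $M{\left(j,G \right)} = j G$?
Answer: $7 + 128 \sqrt{30} + 2 i \sqrt{21} \approx 708.08 + 9.1651 i$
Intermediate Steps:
$a{\left(T \right)} = -1$ ($a{\left(T \right)} = \left(- \frac{1}{4}\right) 4 = -1$)
$M{\left(j,G \right)} = G j$
$g = 7 + 2 i \sqrt{21}$ ($g = 7 + \sqrt{-11 - 73} = 7 + \sqrt{-84} = 7 + 2 i \sqrt{21} \approx 7.0 + 9.1651 i$)
$P{\left(m \right)} = 16$ ($P{\left(m \right)} = - 4 \left(\left(-1\right) 4\right) = \left(-4\right) \left(-4\right) = 16$)
$q{\left(c \right)} = 8 \sqrt{2} \sqrt{c}$ ($q{\left(c \right)} = 8 \sqrt{c + c} = 8 \sqrt{2 c} = 8 \sqrt{2} \sqrt{c}$)
$g + P{\left(-7 \right)} q{\left(M{\left(-5,-3 \right)} \right)} = \left(7 + 2 i \sqrt{21}\right) + 16 \cdot 8 \sqrt{2} \sqrt{\left(-3\right) \left(-5\right)} = \left(7 + 2 i \sqrt{21}\right) + 16 \cdot 8 \sqrt{2} \sqrt{15} = \left(7 + 2 i \sqrt{21}\right) + 16 \cdot 8 \sqrt{30} = \left(7 + 2 i \sqrt{21}\right) + 128 \sqrt{30} = 7 + 128 \sqrt{30} + 2 i \sqrt{21}$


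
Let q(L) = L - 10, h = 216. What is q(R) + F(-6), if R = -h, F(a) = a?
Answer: -232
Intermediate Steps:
R = -216 (R = -1*216 = -216)
q(L) = -10 + L
q(R) + F(-6) = (-10 - 216) - 6 = -226 - 6 = -232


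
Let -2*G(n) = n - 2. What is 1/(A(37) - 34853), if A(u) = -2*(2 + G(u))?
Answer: -1/34822 ≈ -2.8717e-5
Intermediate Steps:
G(n) = 1 - n/2 (G(n) = -(n - 2)/2 = -(-2 + n)/2 = 1 - n/2)
A(u) = -6 + u (A(u) = -2*(2 + (1 - u/2)) = -2*(3 - u/2) = -6 + u)
1/(A(37) - 34853) = 1/((-6 + 37) - 34853) = 1/(31 - 34853) = 1/(-34822) = -1/34822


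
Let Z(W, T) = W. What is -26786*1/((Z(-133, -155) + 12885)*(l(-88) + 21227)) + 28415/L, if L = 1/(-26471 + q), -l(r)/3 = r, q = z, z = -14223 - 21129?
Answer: -240714731006719113/137026616 ≈ -1.7567e+9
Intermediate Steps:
z = -35352
q = -35352
l(r) = -3*r
L = -1/61823 (L = 1/(-26471 - 35352) = 1/(-61823) = -1/61823 ≈ -1.6175e-5)
-26786*1/((Z(-133, -155) + 12885)*(l(-88) + 21227)) + 28415/L = -26786*1/((-133 + 12885)*(-3*(-88) + 21227)) + 28415/(-1/61823) = -26786*1/(12752*(264 + 21227)) + 28415*(-61823) = -26786/(21491*12752) - 1756700545 = -26786/274053232 - 1756700545 = -26786*1/274053232 - 1756700545 = -13393/137026616 - 1756700545 = -240714731006719113/137026616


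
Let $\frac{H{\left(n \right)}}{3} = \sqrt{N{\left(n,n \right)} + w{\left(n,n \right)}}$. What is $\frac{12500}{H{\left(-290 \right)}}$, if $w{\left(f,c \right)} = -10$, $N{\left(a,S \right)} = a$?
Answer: $- \frac{1250 i \sqrt{3}}{9} \approx - 240.56 i$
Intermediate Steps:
$H{\left(n \right)} = 3 \sqrt{-10 + n}$ ($H{\left(n \right)} = 3 \sqrt{n - 10} = 3 \sqrt{-10 + n}$)
$\frac{12500}{H{\left(-290 \right)}} = \frac{12500}{3 \sqrt{-10 - 290}} = \frac{12500}{3 \sqrt{-300}} = \frac{12500}{3 \cdot 10 i \sqrt{3}} = \frac{12500}{30 i \sqrt{3}} = 12500 \left(- \frac{i \sqrt{3}}{90}\right) = - \frac{1250 i \sqrt{3}}{9}$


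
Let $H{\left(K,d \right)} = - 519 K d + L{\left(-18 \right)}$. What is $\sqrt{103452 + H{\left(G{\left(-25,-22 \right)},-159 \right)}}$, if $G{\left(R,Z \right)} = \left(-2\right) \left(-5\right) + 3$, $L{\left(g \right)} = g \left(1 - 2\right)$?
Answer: $\sqrt{1176243} \approx 1084.5$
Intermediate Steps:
$L{\left(g \right)} = - g$ ($L{\left(g \right)} = g \left(-1\right) = - g$)
$G{\left(R,Z \right)} = 13$ ($G{\left(R,Z \right)} = 10 + 3 = 13$)
$H{\left(K,d \right)} = 18 - 519 K d$ ($H{\left(K,d \right)} = - 519 K d - -18 = - 519 K d + 18 = 18 - 519 K d$)
$\sqrt{103452 + H{\left(G{\left(-25,-22 \right)},-159 \right)}} = \sqrt{103452 - \left(-18 + 6747 \left(-159\right)\right)} = \sqrt{103452 + \left(18 + 1072773\right)} = \sqrt{103452 + 1072791} = \sqrt{1176243}$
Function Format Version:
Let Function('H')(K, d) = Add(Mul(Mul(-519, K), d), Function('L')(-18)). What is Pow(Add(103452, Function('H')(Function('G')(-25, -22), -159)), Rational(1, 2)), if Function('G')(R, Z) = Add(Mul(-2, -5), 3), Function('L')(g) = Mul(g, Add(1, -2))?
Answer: Pow(1176243, Rational(1, 2)) ≈ 1084.5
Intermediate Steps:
Function('L')(g) = Mul(-1, g) (Function('L')(g) = Mul(g, -1) = Mul(-1, g))
Function('G')(R, Z) = 13 (Function('G')(R, Z) = Add(10, 3) = 13)
Function('H')(K, d) = Add(18, Mul(-519, K, d)) (Function('H')(K, d) = Add(Mul(Mul(-519, K), d), Mul(-1, -18)) = Add(Mul(-519, K, d), 18) = Add(18, Mul(-519, K, d)))
Pow(Add(103452, Function('H')(Function('G')(-25, -22), -159)), Rational(1, 2)) = Pow(Add(103452, Add(18, Mul(-519, 13, -159))), Rational(1, 2)) = Pow(Add(103452, Add(18, 1072773)), Rational(1, 2)) = Pow(Add(103452, 1072791), Rational(1, 2)) = Pow(1176243, Rational(1, 2))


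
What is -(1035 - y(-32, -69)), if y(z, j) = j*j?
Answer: 3726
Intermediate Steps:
y(z, j) = j²
-(1035 - y(-32, -69)) = -(1035 - 1*(-69)²) = -(1035 - 1*4761) = -(1035 - 4761) = -1*(-3726) = 3726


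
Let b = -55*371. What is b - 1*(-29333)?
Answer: 8928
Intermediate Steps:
b = -20405
b - 1*(-29333) = -20405 - 1*(-29333) = -20405 + 29333 = 8928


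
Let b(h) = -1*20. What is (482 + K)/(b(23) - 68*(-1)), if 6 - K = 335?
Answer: 51/16 ≈ 3.1875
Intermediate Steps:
K = -329 (K = 6 - 1*335 = 6 - 335 = -329)
b(h) = -20
(482 + K)/(b(23) - 68*(-1)) = (482 - 329)/(-20 - 68*(-1)) = 153/(-20 + 68) = 153/48 = 153*(1/48) = 51/16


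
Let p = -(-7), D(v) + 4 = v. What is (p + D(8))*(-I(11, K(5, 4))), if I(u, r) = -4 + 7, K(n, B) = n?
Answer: -33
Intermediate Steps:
I(u, r) = 3
D(v) = -4 + v
p = 7 (p = -1*(-7) = 7)
(p + D(8))*(-I(11, K(5, 4))) = (7 + (-4 + 8))*(-1*3) = (7 + 4)*(-3) = 11*(-3) = -33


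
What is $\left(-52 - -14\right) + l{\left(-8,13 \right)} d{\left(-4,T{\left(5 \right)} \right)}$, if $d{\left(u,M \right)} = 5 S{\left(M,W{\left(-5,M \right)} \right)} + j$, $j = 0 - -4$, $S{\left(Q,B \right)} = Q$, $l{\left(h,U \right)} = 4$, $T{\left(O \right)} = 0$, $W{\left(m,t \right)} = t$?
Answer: $-22$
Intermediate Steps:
$j = 4$ ($j = 0 + 4 = 4$)
$d{\left(u,M \right)} = 4 + 5 M$ ($d{\left(u,M \right)} = 5 M + 4 = 4 + 5 M$)
$\left(-52 - -14\right) + l{\left(-8,13 \right)} d{\left(-4,T{\left(5 \right)} \right)} = \left(-52 - -14\right) + 4 \left(4 + 5 \cdot 0\right) = \left(-52 + 14\right) + 4 \left(4 + 0\right) = -38 + 4 \cdot 4 = -38 + 16 = -22$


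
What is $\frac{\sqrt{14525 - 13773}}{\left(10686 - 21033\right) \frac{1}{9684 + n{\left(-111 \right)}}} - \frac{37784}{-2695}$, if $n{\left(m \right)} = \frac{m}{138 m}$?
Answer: $\frac{37784}{2695} - \frac{2672786 \sqrt{47}}{713943} \approx -11.645$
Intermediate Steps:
$n{\left(m \right)} = \frac{1}{138}$ ($n{\left(m \right)} = m \frac{1}{138 m} = \frac{1}{138}$)
$\frac{\sqrt{14525 - 13773}}{\left(10686 - 21033\right) \frac{1}{9684 + n{\left(-111 \right)}}} - \frac{37784}{-2695} = \frac{\sqrt{14525 - 13773}}{\left(10686 - 21033\right) \frac{1}{9684 + \frac{1}{138}}} - \frac{37784}{-2695} = \frac{\sqrt{752}}{\left(-10347\right) \frac{1}{\frac{1336393}{138}}} - - \frac{37784}{2695} = \frac{4 \sqrt{47}}{\left(-10347\right) \frac{138}{1336393}} + \frac{37784}{2695} = \frac{4 \sqrt{47}}{- \frac{1427886}{1336393}} + \frac{37784}{2695} = 4 \sqrt{47} \left(- \frac{1336393}{1427886}\right) + \frac{37784}{2695} = - \frac{2672786 \sqrt{47}}{713943} + \frac{37784}{2695} = \frac{37784}{2695} - \frac{2672786 \sqrt{47}}{713943}$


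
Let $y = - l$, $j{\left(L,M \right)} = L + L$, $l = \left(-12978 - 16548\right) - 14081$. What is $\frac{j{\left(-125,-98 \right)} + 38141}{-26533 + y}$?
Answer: $\frac{37891}{17074} \approx 2.2192$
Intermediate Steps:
$l = -43607$ ($l = -29526 - 14081 = -43607$)
$j{\left(L,M \right)} = 2 L$
$y = 43607$ ($y = \left(-1\right) \left(-43607\right) = 43607$)
$\frac{j{\left(-125,-98 \right)} + 38141}{-26533 + y} = \frac{2 \left(-125\right) + 38141}{-26533 + 43607} = \frac{-250 + 38141}{17074} = 37891 \cdot \frac{1}{17074} = \frac{37891}{17074}$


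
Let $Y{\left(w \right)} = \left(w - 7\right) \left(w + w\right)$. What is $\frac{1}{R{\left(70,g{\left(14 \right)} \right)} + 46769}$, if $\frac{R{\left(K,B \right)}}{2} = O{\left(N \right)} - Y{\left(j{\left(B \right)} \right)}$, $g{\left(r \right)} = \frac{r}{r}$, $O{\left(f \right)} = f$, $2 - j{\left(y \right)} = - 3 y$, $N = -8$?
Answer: $\frac{1}{46793} \approx 2.1371 \cdot 10^{-5}$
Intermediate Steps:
$j{\left(y \right)} = 2 + 3 y$ ($j{\left(y \right)} = 2 - - 3 y = 2 + 3 y$)
$Y{\left(w \right)} = 2 w \left(-7 + w\right)$ ($Y{\left(w \right)} = \left(-7 + w\right) 2 w = 2 w \left(-7 + w\right)$)
$g{\left(r \right)} = 1$
$R{\left(K,B \right)} = -16 - 4 \left(-5 + 3 B\right) \left(2 + 3 B\right)$ ($R{\left(K,B \right)} = 2 \left(-8 - 2 \left(2 + 3 B\right) \left(-7 + \left(2 + 3 B\right)\right)\right) = 2 \left(-8 - 2 \left(2 + 3 B\right) \left(-5 + 3 B\right)\right) = 2 \left(-8 - 2 \left(-5 + 3 B\right) \left(2 + 3 B\right)\right) = -16 - 4 \left(-5 + 3 B\right) \left(2 + 3 B\right)$)
$\frac{1}{R{\left(70,g{\left(14 \right)} \right)} + 46769} = \frac{1}{\left(24 - 36 \cdot 1^{2} + 36 \cdot 1\right) + 46769} = \frac{1}{\left(24 - 36 + 36\right) + 46769} = \frac{1}{24 + 46769} = \frac{1}{46793}$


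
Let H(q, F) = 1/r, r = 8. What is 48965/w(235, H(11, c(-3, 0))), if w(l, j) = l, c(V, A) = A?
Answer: 9793/47 ≈ 208.36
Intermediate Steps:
H(q, F) = 1/8
48965/w(235, H(11, c(-3, 0))) = 48965/235 = 48965*(1/235) = 9793/47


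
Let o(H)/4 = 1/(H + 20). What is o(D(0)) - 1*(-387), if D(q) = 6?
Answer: 5033/13 ≈ 387.15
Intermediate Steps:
o(H) = 4/(20 + H) (o(H) = 4/(H + 20) = 4/(20 + H))
o(D(0)) - 1*(-387) = 4/(20 + 6) - 1*(-387) = 4/26 + 387 = 4*(1/26) + 387 = 2/13 + 387 = 5033/13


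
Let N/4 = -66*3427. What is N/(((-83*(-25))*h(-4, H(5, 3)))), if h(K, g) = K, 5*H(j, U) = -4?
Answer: 226182/2075 ≈ 109.00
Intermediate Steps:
H(j, U) = -⅘ (H(j, U) = (⅕)*(-4) = -⅘)
N = -904728 (N = 4*(-66*3427) = 4*(-226182) = -904728)
N/(((-83*(-25))*h(-4, H(5, 3)))) = -904728/(-83*(-25)*(-4)) = -904728/(2075*(-4)) = -904728/(-8300) = -904728*(-1/8300) = 226182/2075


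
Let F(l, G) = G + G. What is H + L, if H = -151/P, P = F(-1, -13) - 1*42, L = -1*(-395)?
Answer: 27011/68 ≈ 397.22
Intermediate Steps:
F(l, G) = 2*G
L = 395
P = -68 (P = 2*(-13) - 1*42 = -26 - 42 = -68)
H = 151/68 (H = -151/(-68) = -151*(-1/68) = 151/68 ≈ 2.2206)
H + L = 151/68 + 395 = 27011/68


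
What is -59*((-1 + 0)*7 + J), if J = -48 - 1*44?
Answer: 5841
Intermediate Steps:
J = -92 (J = -48 - 44 = -92)
-59*((-1 + 0)*7 + J) = -59*((-1 + 0)*7 - 92) = -59*(-1*7 - 92) = -59*(-7 - 92) = -59*(-99) = 5841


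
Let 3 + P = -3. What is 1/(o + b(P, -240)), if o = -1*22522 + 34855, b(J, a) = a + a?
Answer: 1/11853 ≈ 8.4367e-5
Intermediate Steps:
P = -6 (P = -3 - 3 = -6)
b(J, a) = 2*a
o = 12333 (o = -22522 + 34855 = 12333)
1/(o + b(P, -240)) = 1/(12333 + 2*(-240)) = 1/(12333 - 480) = 1/11853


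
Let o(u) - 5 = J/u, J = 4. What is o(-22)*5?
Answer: 265/11 ≈ 24.091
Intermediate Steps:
o(u) = 5 + 4/u
o(-22)*5 = (5 + 4/(-22))*5 = (5 + 4*(-1/22))*5 = (5 - 2/11)*5 = (53/11)*5 = 265/11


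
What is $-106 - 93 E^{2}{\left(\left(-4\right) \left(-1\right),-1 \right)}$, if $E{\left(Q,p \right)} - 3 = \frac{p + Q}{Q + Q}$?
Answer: $- \frac{74581}{64} \approx -1165.3$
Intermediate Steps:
$E{\left(Q,p \right)} = 3 + \frac{Q + p}{2 Q}$ ($E{\left(Q,p \right)} = 3 + \frac{p + Q}{Q + Q} = 3 + \frac{Q + p}{2 Q}$)
$-106 - 93 E^{2}{\left(\left(-4\right) \left(-1\right),-1 \right)} = -106 - 93 \left(\frac{-1 + 7 \left(\left(-4\right) \left(-1\right)\right)}{2 \left(\left(-4\right) \left(-1\right)\right)}\right)^{2} = -106 - 93 \left(\frac{-1 + 7 \cdot 4}{2 \cdot 4}\right)^{2} = -106 - 93 \left(\frac{1}{2} \cdot \frac{1}{4} \left(-1 + 28\right)\right)^{2} = -106 - 93 \left(\frac{1}{2} \cdot \frac{1}{4} \cdot 27\right)^{2} = -106 - 93 \left(\frac{27}{8}\right)^{2} = -106 - \frac{67797}{64} = - \frac{74581}{64}$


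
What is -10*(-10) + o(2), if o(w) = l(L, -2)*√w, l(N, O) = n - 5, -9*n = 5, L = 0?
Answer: 100 - 50*√2/9 ≈ 92.143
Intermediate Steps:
n = -5/9 (n = -⅑*5 = -5/9 ≈ -0.55556)
l(N, O) = -50/9 (l(N, O) = -5/9 - 5 = -50/9)
o(w) = -50*√w/9
-10*(-10) + o(2) = -10*(-10) - 50*√2/9 = 100 - 50*√2/9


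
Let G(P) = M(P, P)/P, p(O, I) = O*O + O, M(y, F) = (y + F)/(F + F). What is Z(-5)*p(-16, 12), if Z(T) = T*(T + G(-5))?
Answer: 6240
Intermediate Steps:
M(y, F) = (F + y)/(2*F) (M(y, F) = (F + y)/((2*F)) = (F + y)*(1/(2*F)) = (F + y)/(2*F))
p(O, I) = O + O² (p(O, I) = O² + O = O + O²)
G(P) = 1/P (G(P) = ((P + P)/(2*P))/P = ((2*P)/(2*P))/P = 1/P)
Z(T) = T*(-⅕ + T) (Z(T) = T*(T + 1/(-5)) = T*(T - ⅕) = T*(-⅕ + T))
Z(-5)*p(-16, 12) = (-5*(-⅕ - 5))*(-16*(1 - 16)) = (-5*(-26/5))*(-16*(-15)) = 26*240 = 6240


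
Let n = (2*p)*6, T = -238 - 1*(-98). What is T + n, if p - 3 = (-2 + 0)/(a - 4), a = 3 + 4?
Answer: -112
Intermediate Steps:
a = 7
p = 7/3 (p = 3 + (-2 + 0)/(7 - 4) = 3 - 2/3 = 3 - 2*⅓ = 3 - ⅔ = 7/3 ≈ 2.3333)
T = -140 (T = -238 + 98 = -140)
n = 28 (n = (2*(7/3))*6 = (14/3)*6 = 28)
T + n = -140 + 28 = -112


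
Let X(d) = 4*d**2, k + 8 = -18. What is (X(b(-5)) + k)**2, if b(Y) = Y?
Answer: 5476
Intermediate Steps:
k = -26 (k = -8 - 18 = -26)
(X(b(-5)) + k)**2 = (4*(-5)**2 - 26)**2 = (4*25 - 26)**2 = (100 - 26)**2 = 74**2 = 5476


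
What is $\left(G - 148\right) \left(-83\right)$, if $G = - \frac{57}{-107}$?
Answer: $\frac{1309657}{107} \approx 12240.0$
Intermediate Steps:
$G = \frac{57}{107}$ ($G = \left(-57\right) \left(- \frac{1}{107}\right) = \frac{57}{107} \approx 0.53271$)
$\left(G - 148\right) \left(-83\right) = \left(\frac{57}{107} - 148\right) \left(-83\right) = \left(- \frac{15779}{107}\right) \left(-83\right) = \frac{1309657}{107}$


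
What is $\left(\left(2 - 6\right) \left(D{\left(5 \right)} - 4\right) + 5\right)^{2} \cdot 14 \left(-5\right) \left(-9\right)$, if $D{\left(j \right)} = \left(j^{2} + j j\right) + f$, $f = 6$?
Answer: $25961670$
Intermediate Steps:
$D{\left(j \right)} = 6 + 2 j^{2}$ ($D{\left(j \right)} = \left(j^{2} + j j\right) + 6 = \left(j^{2} + j^{2}\right) + 6 = 2 j^{2} + 6 = 6 + 2 j^{2}$)
$\left(\left(2 - 6\right) \left(D{\left(5 \right)} - 4\right) + 5\right)^{2} \cdot 14 \left(-5\right) \left(-9\right) = \left(\left(2 - 6\right) \left(\left(6 + 2 \cdot 5^{2}\right) - 4\right) + 5\right)^{2} \cdot 14 \left(-5\right) \left(-9\right) = \left(\left(2 - 6\right) \left(\left(6 + 2 \cdot 25\right) - 4\right) + 5\right)^{2} \left(\left(-70\right) \left(-9\right)\right) = \left(- 4 \left(\left(6 + 50\right) - 4\right) + 5\right)^{2} \cdot 630 = \left(- 4 \left(56 - 4\right) + 5\right)^{2} \cdot 630 = \left(\left(-4\right) 52 + 5\right)^{2} \cdot 630 = \left(-208 + 5\right)^{2} \cdot 630 = \left(-203\right)^{2} \cdot 630 = 41209 \cdot 630 = 25961670$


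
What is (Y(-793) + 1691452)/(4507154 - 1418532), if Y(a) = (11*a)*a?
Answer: 8608791/3088622 ≈ 2.7873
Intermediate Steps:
Y(a) = 11*a²
(Y(-793) + 1691452)/(4507154 - 1418532) = (11*(-793)² + 1691452)/(4507154 - 1418532) = (11*628849 + 1691452)/3088622 = (6917339 + 1691452)*(1/3088622) = 8608791*(1/3088622) = 8608791/3088622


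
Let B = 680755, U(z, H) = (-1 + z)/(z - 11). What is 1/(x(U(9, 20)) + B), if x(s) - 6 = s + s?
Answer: 1/680753 ≈ 1.4690e-6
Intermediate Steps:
U(z, H) = (-1 + z)/(-11 + z)
x(s) = 6 + 2*s (x(s) = 6 + (s + s) = 6 + 2*s)
1/(x(U(9, 20)) + B) = 1/((6 + 2*((-1 + 9)/(-11 + 9))) + 680755) = 1/((6 + 2*(8/(-2))) + 680755) = 1/((6 + 2*(-½*8)) + 680755) = 1/((6 + 2*(-4)) + 680755) = 1/((6 - 8) + 680755) = 1/(-2 + 680755) = 1/680753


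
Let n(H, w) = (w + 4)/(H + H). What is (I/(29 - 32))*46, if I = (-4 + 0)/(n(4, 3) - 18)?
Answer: -1472/411 ≈ -3.5815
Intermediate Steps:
n(H, w) = (4 + w)/(2*H) (n(H, w) = (4 + w)/((2*H)) = (4 + w)*(1/(2*H)) = (4 + w)/(2*H))
I = 32/137 (I = (-4 + 0)/((½)*(4 + 3)/4 - 18) = -4/((½)*(¼)*7 - 18) = -4/(7/8 - 18) = -4/(-137/8) = -4*(-8/137) = 32/137 ≈ 0.23358)
(I/(29 - 32))*46 = ((32/137)/(29 - 32))*46 = ((32/137)/(-3))*46 = -⅓*32/137*46 = -32/411*46 = -1472/411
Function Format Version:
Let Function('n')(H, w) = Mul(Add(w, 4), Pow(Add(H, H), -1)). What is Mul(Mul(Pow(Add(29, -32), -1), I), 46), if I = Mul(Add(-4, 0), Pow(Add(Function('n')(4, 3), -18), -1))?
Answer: Rational(-1472, 411) ≈ -3.5815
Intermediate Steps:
Function('n')(H, w) = Mul(Rational(1, 2), Pow(H, -1), Add(4, w)) (Function('n')(H, w) = Mul(Add(4, w), Pow(Mul(2, H), -1)) = Mul(Add(4, w), Mul(Rational(1, 2), Pow(H, -1))) = Mul(Rational(1, 2), Pow(H, -1), Add(4, w)))
I = Rational(32, 137) (I = Mul(Add(-4, 0), Pow(Add(Mul(Rational(1, 2), Pow(4, -1), Add(4, 3)), -18), -1)) = Mul(-4, Pow(Add(Mul(Rational(1, 2), Rational(1, 4), 7), -18), -1)) = Mul(-4, Pow(Add(Rational(7, 8), -18), -1)) = Mul(-4, Pow(Rational(-137, 8), -1)) = Mul(-4, Rational(-8, 137)) = Rational(32, 137) ≈ 0.23358)
Mul(Mul(Pow(Add(29, -32), -1), I), 46) = Mul(Mul(Pow(Add(29, -32), -1), Rational(32, 137)), 46) = Mul(Mul(Pow(-3, -1), Rational(32, 137)), 46) = Mul(Mul(Rational(-1, 3), Rational(32, 137)), 46) = Mul(Rational(-32, 411), 46) = Rational(-1472, 411)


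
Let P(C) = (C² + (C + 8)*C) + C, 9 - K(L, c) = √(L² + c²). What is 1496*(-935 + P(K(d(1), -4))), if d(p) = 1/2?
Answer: -986612 - 33660*√65 ≈ -1.2580e+6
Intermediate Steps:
d(p) = ½
K(L, c) = 9 - √(L² + c²)
P(C) = C + C² + C*(8 + C) (P(C) = (C² + (8 + C)*C) + C = (C² + C*(8 + C)) + C = C + C² + C*(8 + C))
1496*(-935 + P(K(d(1), -4))) = 1496*(-935 + (9 - √((½)² + (-4)²))*(9 + 2*(9 - √((½)² + (-4)²)))) = 1496*(-935 + (9 - √(¼ + 16))*(9 + 2*(9 - √(¼ + 16)))) = 1496*(-935 + (9 - √(65/4))*(9 + 2*(9 - √(65/4)))) = 1496*(-935 + (9 - √65/2)*(9 + 2*(9 - √65/2))) = 1496*(-935 + (9 - √65/2)*(9 + (18 - √65))) = 1496*(-935 + (9 - √65/2)*(27 - √65)) = -1398760 + 1496*(9 - √65/2)*(27 - √65)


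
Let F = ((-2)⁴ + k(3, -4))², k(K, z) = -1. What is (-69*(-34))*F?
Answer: 527850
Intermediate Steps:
F = 225 (F = ((-2)⁴ - 1)² = (16 - 1)² = 15² = 225)
(-69*(-34))*F = -69*(-34)*225 = 2346*225 = 527850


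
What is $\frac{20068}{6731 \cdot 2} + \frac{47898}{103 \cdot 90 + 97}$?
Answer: $\frac{416389916}{63049277} \approx 6.6042$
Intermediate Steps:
$\frac{20068}{6731 \cdot 2} + \frac{47898}{103 \cdot 90 + 97} = \frac{20068}{13462} + \frac{47898}{9270 + 97} = 20068 \cdot \frac{1}{13462} + \frac{47898}{9367} = \frac{10034}{6731} + 47898 \cdot \frac{1}{9367} = \frac{10034}{6731} + \frac{47898}{9367} = \frac{416389916}{63049277}$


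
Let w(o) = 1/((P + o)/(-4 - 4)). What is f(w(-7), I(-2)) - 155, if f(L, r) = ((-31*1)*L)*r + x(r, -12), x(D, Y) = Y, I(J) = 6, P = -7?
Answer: -1913/7 ≈ -273.29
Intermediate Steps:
w(o) = 1/(7/8 - o/8) (w(o) = 1/((-7 + o)/(-4 - 4)) = 1/((-7 + o)/(-8)) = 1/((-7 + o)*(-1/8)) = 1/(7/8 - o/8))
f(L, r) = -12 - 31*L*r (f(L, r) = ((-31*1)*L)*r - 12 = (-31*L)*r - 12 = -31*L*r - 12 = -12 - 31*L*r)
f(w(-7), I(-2)) - 155 = (-12 - 31*(-8/(-7 - 7))*6) - 155 = (-12 - 31*(-8/(-14))*6) - 155 = (-12 - 31*(-8*(-1/14))*6) - 155 = (-12 - 31*4/7*6) - 155 = (-12 - 744/7) - 155 = -828/7 - 155 = -1913/7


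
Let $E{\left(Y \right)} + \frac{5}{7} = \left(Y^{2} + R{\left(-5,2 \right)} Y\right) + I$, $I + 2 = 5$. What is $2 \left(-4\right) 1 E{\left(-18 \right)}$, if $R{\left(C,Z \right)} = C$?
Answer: $- \frac{23312}{7} \approx -3330.3$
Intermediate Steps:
$I = 3$ ($I = -2 + 5 = 3$)
$E{\left(Y \right)} = \frac{16}{7} + Y^{2} - 5 Y$ ($E{\left(Y \right)} = - \frac{5}{7} + \left(\left(Y^{2} - 5 Y\right) + 3\right) = - \frac{5}{7} + \left(3 + Y^{2} - 5 Y\right) = \frac{16}{7} + Y^{2} - 5 Y$)
$2 \left(-4\right) 1 E{\left(-18 \right)} = 2 \left(-4\right) 1 \left(\frac{16}{7} + \left(-18\right)^{2} - -90\right) = \left(-8\right) 1 \left(\frac{16}{7} + 324 + 90\right) = \left(-8\right) \frac{2914}{7} = - \frac{23312}{7}$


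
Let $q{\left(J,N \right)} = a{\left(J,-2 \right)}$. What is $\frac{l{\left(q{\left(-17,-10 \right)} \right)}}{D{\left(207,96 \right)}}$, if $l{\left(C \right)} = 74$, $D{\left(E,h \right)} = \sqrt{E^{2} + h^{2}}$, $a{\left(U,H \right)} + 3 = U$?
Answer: $\frac{74 \sqrt{5785}}{17355} \approx 0.32431$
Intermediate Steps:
$a{\left(U,H \right)} = -3 + U$
$q{\left(J,N \right)} = -3 + J$
$\frac{l{\left(q{\left(-17,-10 \right)} \right)}}{D{\left(207,96 \right)}} = \frac{74}{\sqrt{207^{2} + 96^{2}}} = \frac{74}{\sqrt{42849 + 9216}} = \frac{74}{\sqrt{52065}} = \frac{74}{3 \sqrt{5785}} = 74 \frac{\sqrt{5785}}{17355} = \frac{74 \sqrt{5785}}{17355}$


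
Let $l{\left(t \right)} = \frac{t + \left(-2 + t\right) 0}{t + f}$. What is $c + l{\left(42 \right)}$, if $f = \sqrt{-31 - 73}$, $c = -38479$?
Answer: $\frac{7 \left(- 5497 \sqrt{26} + 115434 i\right)}{\sqrt{26} - 21 i} \approx -38478.0 - 0.22929 i$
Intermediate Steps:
$f = 2 i \sqrt{26}$ ($f = \sqrt{-104} = 2 i \sqrt{26} \approx 10.198 i$)
$l{\left(t \right)} = \frac{t}{t + 2 i \sqrt{26}}$ ($l{\left(t \right)} = \frac{t + \left(-2 + t\right) 0}{t + 2 i \sqrt{26}} = \frac{t + 0}{t + 2 i \sqrt{26}} = \frac{t}{t + 2 i \sqrt{26}}$)
$c + l{\left(42 \right)} = -38479 + \frac{42}{42 + 2 i \sqrt{26}}$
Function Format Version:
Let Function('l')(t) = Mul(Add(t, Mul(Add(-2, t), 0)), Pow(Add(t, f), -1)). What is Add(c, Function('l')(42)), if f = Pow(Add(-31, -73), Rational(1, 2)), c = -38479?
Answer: Mul(7, Pow(Add(Pow(26, Rational(1, 2)), Mul(-21, I)), -1), Add(Mul(-5497, Pow(26, Rational(1, 2))), Mul(115434, I))) ≈ Add(-38478., Mul(-0.22929, I))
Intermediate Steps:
f = Mul(2, I, Pow(26, Rational(1, 2))) (f = Pow(-104, Rational(1, 2)) = Mul(2, I, Pow(26, Rational(1, 2))) ≈ Mul(10.198, I))
Function('l')(t) = Mul(t, Pow(Add(t, Mul(2, I, Pow(26, Rational(1, 2)))), -1)) (Function('l')(t) = Mul(Add(t, Mul(Add(-2, t), 0)), Pow(Add(t, Mul(2, I, Pow(26, Rational(1, 2)))), -1)) = Mul(Add(t, 0), Pow(Add(t, Mul(2, I, Pow(26, Rational(1, 2)))), -1)) = Mul(t, Pow(Add(t, Mul(2, I, Pow(26, Rational(1, 2)))), -1)))
Add(c, Function('l')(42)) = Add(-38479, Mul(42, Pow(Add(42, Mul(2, I, Pow(26, Rational(1, 2)))), -1)))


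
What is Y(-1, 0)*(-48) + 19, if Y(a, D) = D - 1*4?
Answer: 211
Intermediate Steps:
Y(a, D) = -4 + D (Y(a, D) = D - 4 = -4 + D)
Y(-1, 0)*(-48) + 19 = (-4 + 0)*(-48) + 19 = -4*(-48) + 19 = 192 + 19 = 211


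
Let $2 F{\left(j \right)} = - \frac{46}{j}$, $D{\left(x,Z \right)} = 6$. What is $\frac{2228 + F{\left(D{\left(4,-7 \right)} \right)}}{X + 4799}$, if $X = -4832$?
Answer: $- \frac{13345}{198} \approx -67.399$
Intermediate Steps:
$F{\left(j \right)} = - \frac{23}{j}$ ($F{\left(j \right)} = \frac{\left(-46\right) \frac{1}{j}}{2} = - \frac{23}{j}$)
$\frac{2228 + F{\left(D{\left(4,-7 \right)} \right)}}{X + 4799} = \frac{2228 - \frac{23}{6}}{-4832 + 4799} = \frac{2228 - \frac{23}{6}}{-33} = \left(2228 - \frac{23}{6}\right) \left(- \frac{1}{33}\right) = \frac{13345}{6} \left(- \frac{1}{33}\right) = - \frac{13345}{198}$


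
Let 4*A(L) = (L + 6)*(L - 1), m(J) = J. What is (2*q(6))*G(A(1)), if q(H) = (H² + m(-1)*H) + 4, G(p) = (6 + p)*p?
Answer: 0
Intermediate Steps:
A(L) = (-1 + L)*(6 + L)/4 (A(L) = ((L + 6)*(L - 1))/4 = ((6 + L)*(-1 + L))/4 = ((-1 + L)*(6 + L))/4 = (-1 + L)*(6 + L)/4)
G(p) = p*(6 + p)
q(H) = 4 + H² - H (q(H) = (H² - H) + 4 = 4 + H² - H)
(2*q(6))*G(A(1)) = (2*(4 + 6² - 1*6))*((-3/2 + (¼)*1² + (5/4)*1)*(6 + (-3/2 + (¼)*1² + (5/4)*1))) = (2*(4 + 36 - 6))*((-3/2 + (¼)*1 + 5/4)*(6 + (-3/2 + (¼)*1 + 5/4))) = (2*34)*((-3/2 + ¼ + 5/4)*(6 + (-3/2 + ¼ + 5/4))) = 68*(0*(6 + 0)) = 68*(0*6) = 68*0 = 0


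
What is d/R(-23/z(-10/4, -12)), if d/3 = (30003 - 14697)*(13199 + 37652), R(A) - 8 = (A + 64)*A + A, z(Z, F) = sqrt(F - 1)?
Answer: -258014872089/584719 - 4538026279683*I*sqrt(13)/2923595 ≈ -4.4126e+5 - 5.5966e+6*I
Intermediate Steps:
z(Z, F) = sqrt(-1 + F)
R(A) = 8 + A + A*(64 + A) (R(A) = 8 + ((A + 64)*A + A) = 8 + ((64 + A)*A + A) = 8 + (A*(64 + A) + A) = 8 + (A + A*(64 + A)) = 8 + A + A*(64 + A))
d = 2334976218 (d = 3*((30003 - 14697)*(13199 + 37652)) = 3*(15306*50851) = 3*778325406 = 2334976218)
d/R(-23/z(-10/4, -12)) = 2334976218/(8 + (-23/sqrt(-1 - 12))**2 + 65*(-23/sqrt(-1 - 12))) = 2334976218/(8 + (-23*(-I*sqrt(13)/13))**2 + 65*(-23*(-I*sqrt(13)/13))) = 2334976218/(8 + (-(-23)*I*sqrt(13)/13)**2 + 65*(-(-23)*I*sqrt(13)/13)) = 2334976218/(8 + (23*I*sqrt(13)/13)**2 + 65*(23*I*sqrt(13)/13)) = 2334976218/(8 - 529/13 + 115*I*sqrt(13)) = 2334976218/(-425/13 + 115*I*sqrt(13))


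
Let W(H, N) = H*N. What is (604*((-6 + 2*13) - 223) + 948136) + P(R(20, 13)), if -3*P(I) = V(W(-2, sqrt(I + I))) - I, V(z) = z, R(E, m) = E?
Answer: 2476592/3 + 4*sqrt(10)/3 ≈ 8.2554e+5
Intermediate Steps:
P(I) = I/3 + 2*sqrt(2)*sqrt(I)/3 (P(I) = -(-2*sqrt(I + I) - I)/3 = -(-2*sqrt(2)*sqrt(I) - I)/3 = -(-I - 2*sqrt(2)*sqrt(I))/3 = I/3 + 2*sqrt(2)*sqrt(I)/3)
(604*((-6 + 2*13) - 223) + 948136) + P(R(20, 13)) = (604*((-6 + 2*13) - 223) + 948136) + ((1/3)*20 + 2*sqrt(2)*sqrt(20)/3) = (604*((-6 + 26) - 223) + 948136) + (20/3 + 2*sqrt(2)*(2*sqrt(5))/3) = (604*(20 - 223) + 948136) + (20/3 + 4*sqrt(10)/3) = (604*(-203) + 948136) + (20/3 + 4*sqrt(10)/3) = (-122612 + 948136) + (20/3 + 4*sqrt(10)/3) = 825524 + (20/3 + 4*sqrt(10)/3) = 2476592/3 + 4*sqrt(10)/3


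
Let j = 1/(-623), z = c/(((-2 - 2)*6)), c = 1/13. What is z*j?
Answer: 1/194376 ≈ 5.1447e-6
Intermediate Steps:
c = 1/13 ≈ 0.076923
z = -1/312 (z = 1/(13*(((-2 - 2)*6))) = 1/(13*((-4*6))) = (1/13)/(-24) = (1/13)*(-1/24) = -1/312 ≈ -0.0032051)
j = -1/623 ≈ -0.0016051
z*j = -1/312*(-1/623) = 1/194376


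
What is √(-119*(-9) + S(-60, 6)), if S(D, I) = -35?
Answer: 2*√259 ≈ 32.187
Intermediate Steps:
√(-119*(-9) + S(-60, 6)) = √(-119*(-9) - 35) = √(1071 - 35) = √1036 = 2*√259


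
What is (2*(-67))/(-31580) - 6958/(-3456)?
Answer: 27524593/13642560 ≈ 2.0176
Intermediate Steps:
(2*(-67))/(-31580) - 6958/(-3456) = -134*(-1/31580) - 6958*(-1/3456) = 67/15790 + 3479/1728 = 27524593/13642560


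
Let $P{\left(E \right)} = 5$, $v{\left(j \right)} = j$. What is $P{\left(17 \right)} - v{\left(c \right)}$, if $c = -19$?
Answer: $24$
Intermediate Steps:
$P{\left(17 \right)} - v{\left(c \right)} = 5 - -19 = 5 + 19 = 24$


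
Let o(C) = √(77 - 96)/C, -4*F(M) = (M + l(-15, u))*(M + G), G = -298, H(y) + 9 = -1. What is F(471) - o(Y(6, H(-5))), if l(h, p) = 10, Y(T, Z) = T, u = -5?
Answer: -83213/4 - I*√19/6 ≈ -20803.0 - 0.72648*I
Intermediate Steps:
H(y) = -10 (H(y) = -9 - 1 = -10)
F(M) = -(-298 + M)*(10 + M)/4 (F(M) = -(M + 10)*(M - 298)/4 = -(10 + M)*(-298 + M)/4 = -(-298 + M)*(10 + M)/4)
o(C) = I*√19/C (o(C) = √(-19)/C = (I*√19)/C = I*√19/C)
F(471) - o(Y(6, H(-5))) = (745 + 72*471 - ¼*471²) - I*√19/6 = (745 + 33912 - ¼*221841) - I*√19/6 = (745 + 33912 - 221841/4) - I*√19/6 = -83213/4 - I*√19/6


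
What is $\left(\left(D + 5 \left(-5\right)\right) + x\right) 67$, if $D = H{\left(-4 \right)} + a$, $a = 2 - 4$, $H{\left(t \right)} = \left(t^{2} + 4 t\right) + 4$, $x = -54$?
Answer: $-5159$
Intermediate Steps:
$H{\left(t \right)} = 4 + t^{2} + 4 t$
$a = -2$
$D = 2$ ($D = \left(4 + \left(-4\right)^{2} + 4 \left(-4\right)\right) - 2 = \left(4 + 16 - 16\right) - 2 = 4 - 2 = 2$)
$\left(\left(D + 5 \left(-5\right)\right) + x\right) 67 = \left(\left(2 + 5 \left(-5\right)\right) - 54\right) 67 = \left(\left(2 - 25\right) - 54\right) 67 = \left(-23 - 54\right) 67 = \left(-77\right) 67 = -5159$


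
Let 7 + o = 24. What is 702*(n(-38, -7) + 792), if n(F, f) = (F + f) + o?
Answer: 536328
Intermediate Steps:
o = 17 (o = -7 + 24 = 17)
n(F, f) = 17 + F + f (n(F, f) = (F + f) + 17 = 17 + F + f)
702*(n(-38, -7) + 792) = 702*((17 - 38 - 7) + 792) = 702*(-28 + 792) = 702*764 = 536328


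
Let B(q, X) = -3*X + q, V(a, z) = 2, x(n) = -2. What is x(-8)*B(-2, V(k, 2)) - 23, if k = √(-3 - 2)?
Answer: -7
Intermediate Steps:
k = I*√5 (k = √(-5) = I*√5 ≈ 2.2361*I)
B(q, X) = q - 3*X
x(-8)*B(-2, V(k, 2)) - 23 = -2*(-2 - 3*2) - 23 = -2*(-2 - 6) - 23 = -2*(-8) - 23 = 16 - 23 = -7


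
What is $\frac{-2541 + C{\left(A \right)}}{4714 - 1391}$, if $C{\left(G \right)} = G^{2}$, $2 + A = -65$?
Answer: $\frac{1948}{3323} \approx 0.58622$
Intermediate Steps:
$A = -67$ ($A = -2 - 65 = -67$)
$\frac{-2541 + C{\left(A \right)}}{4714 - 1391} = \frac{-2541 + \left(-67\right)^{2}}{4714 - 1391} = \frac{-2541 + 4489}{3323} = 1948 \cdot \frac{1}{3323} = \frac{1948}{3323}$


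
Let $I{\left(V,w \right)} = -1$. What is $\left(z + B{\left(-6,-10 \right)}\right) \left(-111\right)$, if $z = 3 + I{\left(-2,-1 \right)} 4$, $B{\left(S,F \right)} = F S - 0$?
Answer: $-6549$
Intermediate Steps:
$B{\left(S,F \right)} = F S$ ($B{\left(S,F \right)} = F S + 0 = F S$)
$z = -1$ ($z = 3 - 4 = -1$)
$\left(z + B{\left(-6,-10 \right)}\right) \left(-111\right) = \left(-1 - -60\right) \left(-111\right) = \left(-1 + 60\right) \left(-111\right) = 59 \left(-111\right) = -6549$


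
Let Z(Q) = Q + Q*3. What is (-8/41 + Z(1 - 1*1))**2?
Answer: 64/1681 ≈ 0.038073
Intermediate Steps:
Z(Q) = 4*Q (Z(Q) = Q + 3*Q = 4*Q)
(-8/41 + Z(1 - 1*1))**2 = (-8/41 + 4*(1 - 1*1))**2 = (-8*1/41 + 4*(1 - 1))**2 = (-8/41 + 4*0)**2 = (-8/41 + 0)**2 = (-8/41)**2 = 64/1681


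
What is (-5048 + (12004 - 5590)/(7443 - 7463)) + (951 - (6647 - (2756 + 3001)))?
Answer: -53077/10 ≈ -5307.7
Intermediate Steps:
(-5048 + (12004 - 5590)/(7443 - 7463)) + (951 - (6647 - (2756 + 3001))) = (-5048 + 6414/(-20)) + (951 - (6647 - 1*5757)) = (-5048 + 6414*(-1/20)) + (951 - (6647 - 5757)) = (-5048 - 3207/10) + (951 - 1*890) = -53687/10 + (951 - 890) = -53687/10 + 61 = -53077/10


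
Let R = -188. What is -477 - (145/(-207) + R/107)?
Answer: -10510642/22149 ≈ -474.54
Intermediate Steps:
-477 - (145/(-207) + R/107) = -477 - (145/(-207) - 188/107) = -477 - (145*(-1/207) - 188*1/107) = -477 - (-145/207 - 188/107) = -477 - 1*(-54431/22149) = -477 + 54431/22149 = -10510642/22149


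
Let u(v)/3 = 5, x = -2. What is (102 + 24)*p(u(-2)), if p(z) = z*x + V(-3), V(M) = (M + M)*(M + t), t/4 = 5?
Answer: -16632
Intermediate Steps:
t = 20 (t = 4*5 = 20)
V(M) = 2*M*(20 + M) (V(M) = (M + M)*(M + 20) = (2*M)*(20 + M) = 2*M*(20 + M))
u(v) = 15 (u(v) = 3*5 = 15)
p(z) = -102 - 2*z (p(z) = z*(-2) + 2*(-3)*(20 - 3) = -2*z + 2*(-3)*17 = -2*z - 102 = -102 - 2*z)
(102 + 24)*p(u(-2)) = (102 + 24)*(-102 - 2*15) = 126*(-102 - 30) = 126*(-132) = -16632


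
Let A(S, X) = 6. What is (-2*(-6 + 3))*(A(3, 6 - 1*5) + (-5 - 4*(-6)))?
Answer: 150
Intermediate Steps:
(-2*(-6 + 3))*(A(3, 6 - 1*5) + (-5 - 4*(-6))) = (-2*(-6 + 3))*(6 + (-5 - 4*(-6))) = (-2*(-3))*(6 + (-5 + 24)) = 6*(6 + 19) = 6*25 = 150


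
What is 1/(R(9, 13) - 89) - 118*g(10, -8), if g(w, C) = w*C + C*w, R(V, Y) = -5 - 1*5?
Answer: 1869119/99 ≈ 18880.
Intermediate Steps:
R(V, Y) = -10 (R(V, Y) = -5 - 5 = -10)
g(w, C) = 2*C*w (g(w, C) = C*w + C*w = 2*C*w)
1/(R(9, 13) - 89) - 118*g(10, -8) = 1/(-10 - 89) - 236*(-8)*10 = 1/(-99) - 118*(-160) = -1/99 + 18880 = 1869119/99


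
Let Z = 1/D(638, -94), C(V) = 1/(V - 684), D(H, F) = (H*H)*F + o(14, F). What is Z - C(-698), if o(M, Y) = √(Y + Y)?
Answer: 7786905175589/10761891664216326 - I*√47/731995525641342 ≈ 0.00072356 - 9.3657e-15*I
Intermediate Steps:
o(M, Y) = √2*√Y (o(M, Y) = √(2*Y) = √2*√Y)
D(H, F) = F*H² + √2*√F (D(H, F) = (H*H)*F + √2*√F = H²*F + √2*√F = F*H² + √2*√F)
C(V) = 1/(-684 + V)
Z = 1/(-38262136 + 2*I*√47) (Z = 1/(-94*638² + √2*√(-94)) = 1/(-94*407044 + √2*(I*√94)) = 1/(-38262136 + 2*I*√47) ≈ -2.6135e-8 - 0.e-14*I)
Z - C(-698) = (-203522/7787186442993 - I*√47/731995525641342) - 1/(-684 - 698) = (-203522/7787186442993 - I*√47/731995525641342) - 1/(-1382) = (-203522/7787186442993 - I*√47/731995525641342) - 1*(-1/1382) = (-203522/7787186442993 - I*√47/731995525641342) + 1/1382 = 7786905175589/10761891664216326 - I*√47/731995525641342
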